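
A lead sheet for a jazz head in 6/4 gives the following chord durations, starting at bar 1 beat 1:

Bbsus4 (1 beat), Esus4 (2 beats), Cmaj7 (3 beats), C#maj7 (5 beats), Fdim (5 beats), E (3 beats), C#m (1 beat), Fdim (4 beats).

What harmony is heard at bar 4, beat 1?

Beat 1 of bar 4 is beat (4−1)×6 + 1 = 19 overall.
Running totals: Bbsus4 ends at 1, Esus4 ends at 3, Cmaj7 ends at 6, C#maj7 ends at 11, Fdim ends at 16, E ends at 19.
Beat 19 falls within E.

E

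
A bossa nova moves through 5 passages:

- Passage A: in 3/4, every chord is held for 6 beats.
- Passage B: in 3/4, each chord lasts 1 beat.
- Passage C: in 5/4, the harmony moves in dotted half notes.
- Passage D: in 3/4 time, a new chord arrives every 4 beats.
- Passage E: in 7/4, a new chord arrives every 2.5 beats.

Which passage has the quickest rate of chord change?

A: each chord is 6 beats in 3/4, so 0.5 per bar.
B: each chord is 1 beat in 3/4, so 3 per bar.
C: each chord is 3 beats in 5/4, so 5/3 per bar.
D: each chord is 4 beats in 3/4, so 0.75 per bar.
E: each chord is 2.5 beats in 7/4, so 2.8 per bar.
Fastest is B at 3 chords/bar.

Passage B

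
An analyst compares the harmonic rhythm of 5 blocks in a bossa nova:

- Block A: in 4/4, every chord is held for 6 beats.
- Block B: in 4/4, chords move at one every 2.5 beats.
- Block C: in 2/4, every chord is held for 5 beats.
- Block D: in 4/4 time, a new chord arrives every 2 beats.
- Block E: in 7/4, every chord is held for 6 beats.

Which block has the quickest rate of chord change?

A: 4 beats/bar ÷ 6 beats/chord = 2/3 chords/bar.
B: 4 beats/bar ÷ 2.5 beats/chord = 1.6 chords/bar.
C: 2 beats/bar ÷ 5 beats/chord = 0.4 chords/bar.
D: 4 beats/bar ÷ 2 beats/chord = 2 chords/bar.
E: 7 beats/bar ÷ 6 beats/chord = 7/6 chords/bar.
Fastest is D at 2 chords/bar.

Block D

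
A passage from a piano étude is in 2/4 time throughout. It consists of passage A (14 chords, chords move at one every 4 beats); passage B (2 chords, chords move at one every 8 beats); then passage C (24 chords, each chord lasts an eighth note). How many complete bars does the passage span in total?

42 bars

A: 14 × 4 = 56 beats = 28 bars.
B: 2 × 8 = 16 beats = 8 bars.
C: 24 × 0.5 = 12 beats = 6 bars.
Total: 28 + 8 + 6 = 42 bars.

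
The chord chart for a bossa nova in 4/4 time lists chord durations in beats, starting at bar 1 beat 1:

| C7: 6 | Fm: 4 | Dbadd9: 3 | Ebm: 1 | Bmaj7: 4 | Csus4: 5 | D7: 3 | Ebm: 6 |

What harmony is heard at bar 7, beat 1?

Beat 1 of bar 7 is beat (7−1)×4 + 1 = 25 overall.
Running totals: C7 ends at 6, Fm ends at 10, Dbadd9 ends at 13, Ebm ends at 14, Bmaj7 ends at 18, Csus4 ends at 23, D7 ends at 26.
Beat 25 falls within D7.

D7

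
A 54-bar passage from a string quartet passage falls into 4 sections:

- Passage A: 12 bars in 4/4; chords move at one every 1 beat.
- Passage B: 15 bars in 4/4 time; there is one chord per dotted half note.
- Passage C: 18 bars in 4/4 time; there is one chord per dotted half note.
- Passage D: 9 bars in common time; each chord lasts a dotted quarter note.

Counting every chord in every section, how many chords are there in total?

116 chords

A: 12 bars × 4 beats = 48 beats; 1 beat/chord → 48 chords.
B: 15 bars × 4 beats = 60 beats; 3 beats/chord → 20 chords.
C: 18 bars × 4 beats = 72 beats; 3 beats/chord → 24 chords.
D: 9 bars × 4 beats = 36 beats; 1.5 beats/chord → 24 chords.
Total: 48 + 20 + 24 + 24 = 116.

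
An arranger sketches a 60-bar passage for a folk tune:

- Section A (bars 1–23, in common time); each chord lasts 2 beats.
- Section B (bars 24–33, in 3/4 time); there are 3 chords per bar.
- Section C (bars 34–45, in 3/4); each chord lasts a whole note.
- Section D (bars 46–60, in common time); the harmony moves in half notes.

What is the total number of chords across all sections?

A has 92 beats and chords last 2 each, so 46 chords.
B has 30 beats and chords last 1 each, so 30 chords.
C has 36 beats and chords last 4 each, so 9 chords.
D has 60 beats and chords last 2 each, so 30 chords.
Total: 46 + 30 + 9 + 30 = 115.

115 chords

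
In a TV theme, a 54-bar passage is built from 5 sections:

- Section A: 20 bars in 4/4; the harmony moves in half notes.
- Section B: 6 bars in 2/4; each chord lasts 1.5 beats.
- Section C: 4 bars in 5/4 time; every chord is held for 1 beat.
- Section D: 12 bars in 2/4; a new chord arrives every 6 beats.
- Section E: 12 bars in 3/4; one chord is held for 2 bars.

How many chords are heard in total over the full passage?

A: 20·4 = 80 beats, 80/2 = 40 chords.
B: 6·2 = 12 beats, 12/1.5 = 8 chords.
C: 4·5 = 20 beats, 20/1 = 20 chords.
D: 12·2 = 24 beats, 24/6 = 4 chords.
E: 12·3 = 36 beats, 36/6 = 6 chords.
Total: 40 + 8 + 20 + 4 + 6 = 78.

78 chords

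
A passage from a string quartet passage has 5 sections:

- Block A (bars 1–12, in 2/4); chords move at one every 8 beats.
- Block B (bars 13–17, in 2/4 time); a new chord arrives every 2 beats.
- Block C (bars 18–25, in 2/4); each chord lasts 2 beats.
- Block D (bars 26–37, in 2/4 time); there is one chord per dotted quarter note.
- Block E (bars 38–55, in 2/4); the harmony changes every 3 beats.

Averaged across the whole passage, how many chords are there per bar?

A: 12 bars of 2 beats is 24 beats; at 8 beats each that's 3 chords.
B: 5 bars of 2 beats is 10 beats; at 2 beats each that's 5 chords.
C: 8 bars of 2 beats is 16 beats; at 2 beats each that's 8 chords.
D: 12 bars of 2 beats is 24 beats; at 1.5 beats each that's 16 chords.
E: 18 bars of 2 beats is 36 beats; at 3 beats each that's 12 chords.
Overall: 44 chords over 55 bars → 44/55 = 0.8 chords per bar.

0.8 chords per bar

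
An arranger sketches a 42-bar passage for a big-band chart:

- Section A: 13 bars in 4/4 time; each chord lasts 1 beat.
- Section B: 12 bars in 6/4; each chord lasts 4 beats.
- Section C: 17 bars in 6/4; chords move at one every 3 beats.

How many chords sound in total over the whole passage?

104 chords

A: 13·4 = 52 beats, 52/1 = 52 chords.
B: 12·6 = 72 beats, 72/4 = 18 chords.
C: 17·6 = 102 beats, 102/3 = 34 chords.
Total: 52 + 18 + 34 = 104.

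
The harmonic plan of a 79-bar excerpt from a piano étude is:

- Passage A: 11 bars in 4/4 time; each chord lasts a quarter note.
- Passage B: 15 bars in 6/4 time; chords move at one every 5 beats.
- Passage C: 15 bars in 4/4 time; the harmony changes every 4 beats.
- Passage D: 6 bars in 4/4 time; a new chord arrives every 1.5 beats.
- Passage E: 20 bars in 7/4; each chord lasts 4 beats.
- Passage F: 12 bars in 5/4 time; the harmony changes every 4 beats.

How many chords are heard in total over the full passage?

143 chords

A: 11 bars × 4 beats = 44 beats; 1 beat/chord → 44 chords.
B: 15 bars × 6 beats = 90 beats; 5 beats/chord → 18 chords.
C: 15 bars × 4 beats = 60 beats; 4 beats/chord → 15 chords.
D: 6 bars × 4 beats = 24 beats; 1.5 beats/chord → 16 chords.
E: 20 bars × 7 beats = 140 beats; 4 beats/chord → 35 chords.
F: 12 bars × 5 beats = 60 beats; 4 beats/chord → 15 chords.
Total: 44 + 18 + 15 + 16 + 35 + 15 = 143.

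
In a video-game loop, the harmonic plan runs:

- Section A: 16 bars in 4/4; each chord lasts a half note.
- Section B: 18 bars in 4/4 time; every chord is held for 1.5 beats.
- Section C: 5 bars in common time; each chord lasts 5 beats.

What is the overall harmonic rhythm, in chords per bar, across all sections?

28/13 chords per bar

A: 16 bars of 4 beats is 64 beats; at 2 beats each that's 32 chords.
B: 18 bars of 4 beats is 72 beats; at 1.5 beats each that's 48 chords.
C: 5 bars of 4 beats is 20 beats; at 5 beats each that's 4 chords.
Overall: 84 chords over 39 bars → 84/39 = 28/13 chords per bar.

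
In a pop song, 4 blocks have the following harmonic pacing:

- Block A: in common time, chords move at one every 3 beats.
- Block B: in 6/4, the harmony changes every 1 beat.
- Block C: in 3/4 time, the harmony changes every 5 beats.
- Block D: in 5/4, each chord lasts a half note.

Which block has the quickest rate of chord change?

Block B

A: 4/3 = 4/3 chords/bar.
B: 6/1 = 6 chords/bar.
C: 3/5 = 0.6 chords/bar.
D: 5/2 = 2.5 chords/bar.
Fastest is B at 6 chords/bar.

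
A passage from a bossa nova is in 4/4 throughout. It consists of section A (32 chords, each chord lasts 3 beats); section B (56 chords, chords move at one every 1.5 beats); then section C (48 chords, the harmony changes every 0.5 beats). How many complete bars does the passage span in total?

A: 32 × 3 = 96 beats = 24 bars.
B: 56 × 1.5 = 84 beats = 21 bars.
C: 48 × 0.5 = 24 beats = 6 bars.
Total: 24 + 21 + 6 = 51 bars.

51 bars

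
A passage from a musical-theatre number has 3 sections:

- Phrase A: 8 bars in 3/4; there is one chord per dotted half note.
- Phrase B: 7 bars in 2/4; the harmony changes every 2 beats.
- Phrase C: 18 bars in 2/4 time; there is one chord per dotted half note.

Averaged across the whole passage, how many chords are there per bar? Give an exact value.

A: 8 bars of 3 beats is 24 beats; at 3 beats each that's 8 chords.
B: 7 bars of 2 beats is 14 beats; at 2 beats each that's 7 chords.
C: 18 bars of 2 beats is 36 beats; at 3 beats each that's 12 chords.
Overall: 27 chords over 33 bars → 27/33 = 9/11 chords per bar.

9/11 chords per bar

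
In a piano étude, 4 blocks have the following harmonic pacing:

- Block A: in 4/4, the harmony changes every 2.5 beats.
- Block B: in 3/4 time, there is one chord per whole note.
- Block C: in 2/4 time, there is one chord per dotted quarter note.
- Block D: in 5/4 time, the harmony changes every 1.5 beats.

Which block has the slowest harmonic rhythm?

A: each chord is 2.5 beats in 4/4, so 1.6 per bar.
B: each chord is 4 beats in 3/4, so 0.75 per bar.
C: each chord is 1.5 beats in 2/4, so 4/3 per bar.
D: each chord is 1.5 beats in 5/4, so 10/3 per bar.
Slowest is B at 0.75 chords/bar.

Block B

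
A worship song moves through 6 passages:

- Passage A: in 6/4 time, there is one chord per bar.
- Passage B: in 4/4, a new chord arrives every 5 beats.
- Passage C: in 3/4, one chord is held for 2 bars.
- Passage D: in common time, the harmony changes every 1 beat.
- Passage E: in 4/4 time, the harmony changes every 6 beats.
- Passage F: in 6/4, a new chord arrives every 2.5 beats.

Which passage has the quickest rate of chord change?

Passage D

A: 6 beats/bar ÷ 6 beats/chord = 1 chord/bar.
B: 4 beats/bar ÷ 5 beats/chord = 0.8 chords/bar.
C: 3 beats/bar ÷ 6 beats/chord = 0.5 chords/bar.
D: 4 beats/bar ÷ 1 beat/chord = 4 chords/bar.
E: 4 beats/bar ÷ 6 beats/chord = 2/3 chords/bar.
F: 6 beats/bar ÷ 2.5 beats/chord = 2.4 chords/bar.
Fastest is D at 4 chords/bar.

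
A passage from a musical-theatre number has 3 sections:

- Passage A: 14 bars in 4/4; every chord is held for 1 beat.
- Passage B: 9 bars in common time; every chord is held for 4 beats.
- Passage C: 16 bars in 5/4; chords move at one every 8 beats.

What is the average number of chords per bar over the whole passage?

25/13 chords per bar

A: 14 × 4 = 56 beats ÷ 1 = 56 chords.
B: 9 × 4 = 36 beats ÷ 4 = 9 chords.
C: 16 × 5 = 80 beats ÷ 8 = 10 chords.
Overall: 75 chords over 39 bars → 75/39 = 25/13 chords per bar.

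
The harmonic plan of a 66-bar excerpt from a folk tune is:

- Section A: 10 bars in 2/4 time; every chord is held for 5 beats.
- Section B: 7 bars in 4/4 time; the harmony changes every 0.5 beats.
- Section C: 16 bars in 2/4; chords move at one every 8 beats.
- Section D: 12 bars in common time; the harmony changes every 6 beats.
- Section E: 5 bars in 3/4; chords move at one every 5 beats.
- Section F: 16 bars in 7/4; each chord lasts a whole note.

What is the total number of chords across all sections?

103 chords

A has 20 beats and chords last 5 each, so 4 chords.
B has 28 beats and chords last 0.5 each, so 56 chords.
C has 32 beats and chords last 8 each, so 4 chords.
D has 48 beats and chords last 6 each, so 8 chords.
E has 15 beats and chords last 5 each, so 3 chords.
F has 112 beats and chords last 4 each, so 28 chords.
Total: 4 + 56 + 4 + 8 + 3 + 28 = 103.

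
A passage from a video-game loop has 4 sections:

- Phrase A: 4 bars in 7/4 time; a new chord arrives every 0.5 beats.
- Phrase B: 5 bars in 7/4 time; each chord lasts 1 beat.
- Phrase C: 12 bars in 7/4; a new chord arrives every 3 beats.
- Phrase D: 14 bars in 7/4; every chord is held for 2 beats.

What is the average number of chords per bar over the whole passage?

A: 4 × 7 = 28 beats ÷ 0.5 = 56 chords.
B: 5 × 7 = 35 beats ÷ 1 = 35 chords.
C: 12 × 7 = 84 beats ÷ 3 = 28 chords.
D: 14 × 7 = 98 beats ÷ 2 = 49 chords.
Overall: 168 chords over 35 bars → 168/35 = 4.8 chords per bar.

4.8 chords per bar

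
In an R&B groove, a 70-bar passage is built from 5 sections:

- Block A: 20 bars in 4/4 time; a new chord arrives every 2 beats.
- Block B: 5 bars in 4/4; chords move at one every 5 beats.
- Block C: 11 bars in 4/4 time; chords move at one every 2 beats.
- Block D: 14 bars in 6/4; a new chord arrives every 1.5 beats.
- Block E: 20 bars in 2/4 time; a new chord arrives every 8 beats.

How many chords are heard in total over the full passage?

A: 20·4 = 80 beats, 80/2 = 40 chords.
B: 5·4 = 20 beats, 20/5 = 4 chords.
C: 11·4 = 44 beats, 44/2 = 22 chords.
D: 14·6 = 84 beats, 84/1.5 = 56 chords.
E: 20·2 = 40 beats, 40/8 = 5 chords.
Total: 40 + 4 + 22 + 56 + 5 = 127.

127 chords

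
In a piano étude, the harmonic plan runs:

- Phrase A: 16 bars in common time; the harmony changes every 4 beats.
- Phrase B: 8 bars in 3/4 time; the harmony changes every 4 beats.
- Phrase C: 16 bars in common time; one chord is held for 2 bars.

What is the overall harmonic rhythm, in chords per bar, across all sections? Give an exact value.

0.75 chords per bar

A: 16 bars of 4 beats is 64 beats; at 4 beats each that's 16 chords.
B: 8 bars of 3 beats is 24 beats; at 4 beats each that's 6 chords.
C: 16 bars of 4 beats is 64 beats; at 8 beats each that's 8 chords.
Overall: 30 chords over 40 bars → 30/40 = 0.75 chords per bar.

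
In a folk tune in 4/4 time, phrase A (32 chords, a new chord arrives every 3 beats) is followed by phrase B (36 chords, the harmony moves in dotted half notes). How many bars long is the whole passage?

A: 32 × 3 = 96 beats = 24 bars.
B: 36 × 3 = 108 beats = 27 bars.
Total: 24 + 27 = 51 bars.

51 bars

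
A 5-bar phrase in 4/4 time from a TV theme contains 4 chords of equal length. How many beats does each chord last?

5 bars × 4 beats/bar = 20 beats total.
20 beats ÷ 4 chords = 5 beats per chord.

5 beats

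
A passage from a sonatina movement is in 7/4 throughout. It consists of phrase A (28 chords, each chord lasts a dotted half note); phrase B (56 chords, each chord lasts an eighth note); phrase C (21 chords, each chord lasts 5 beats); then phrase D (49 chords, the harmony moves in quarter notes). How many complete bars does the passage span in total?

38 bars

A: 28 × 3 = 84 beats = 12 bars.
B: 56 × 0.5 = 28 beats = 4 bars.
C: 21 × 5 = 105 beats = 15 bars.
D: 49 × 1 = 49 beats = 7 bars.
Total: 12 + 4 + 15 + 7 = 38 bars.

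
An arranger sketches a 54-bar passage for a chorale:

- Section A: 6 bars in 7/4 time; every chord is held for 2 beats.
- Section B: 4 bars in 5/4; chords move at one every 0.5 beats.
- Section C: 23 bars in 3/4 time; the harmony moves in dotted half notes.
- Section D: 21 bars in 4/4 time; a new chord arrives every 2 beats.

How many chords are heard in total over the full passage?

126 chords

A has 42 beats and chords last 2 each, so 21 chords.
B has 20 beats and chords last 0.5 each, so 40 chords.
C has 69 beats and chords last 3 each, so 23 chords.
D has 84 beats and chords last 2 each, so 42 chords.
Total: 21 + 40 + 23 + 42 = 126.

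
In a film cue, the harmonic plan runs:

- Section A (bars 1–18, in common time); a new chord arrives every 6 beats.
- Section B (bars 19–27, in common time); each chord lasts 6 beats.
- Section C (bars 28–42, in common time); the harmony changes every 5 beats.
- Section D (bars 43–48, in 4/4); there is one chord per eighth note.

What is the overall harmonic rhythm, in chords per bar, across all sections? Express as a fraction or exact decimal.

A: 18 bars of 4 beats is 72 beats; at 6 beats each that's 12 chords.
B: 9 bars of 4 beats is 36 beats; at 6 beats each that's 6 chords.
C: 15 bars of 4 beats is 60 beats; at 5 beats each that's 12 chords.
D: 6 bars of 4 beats is 24 beats; at 0.5 beats each that's 48 chords.
Overall: 78 chords over 48 bars → 78/48 = 1.625 chords per bar.

1.625 chords per bar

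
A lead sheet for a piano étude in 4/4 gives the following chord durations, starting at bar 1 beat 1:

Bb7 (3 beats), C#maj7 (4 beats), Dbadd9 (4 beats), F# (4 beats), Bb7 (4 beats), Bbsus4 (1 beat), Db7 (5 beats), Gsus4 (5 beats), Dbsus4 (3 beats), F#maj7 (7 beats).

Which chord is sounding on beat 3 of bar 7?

Beat 3 of bar 7 is beat (7−1)×4 + 3 = 27 overall.
Running totals: Bb7 ends at 3, C#maj7 ends at 7, Dbadd9 ends at 11, F# ends at 15, Bb7 ends at 19, Bbsus4 ends at 20, Db7 ends at 25, Gsus4 ends at 30.
Beat 27 falls within Gsus4.

Gsus4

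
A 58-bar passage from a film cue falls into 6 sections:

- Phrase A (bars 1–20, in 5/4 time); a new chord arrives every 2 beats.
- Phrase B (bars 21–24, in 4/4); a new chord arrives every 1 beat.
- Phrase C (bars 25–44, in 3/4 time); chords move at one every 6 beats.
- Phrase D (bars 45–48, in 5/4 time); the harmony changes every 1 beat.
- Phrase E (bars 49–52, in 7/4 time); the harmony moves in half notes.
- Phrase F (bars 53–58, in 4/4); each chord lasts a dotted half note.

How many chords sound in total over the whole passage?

A has 100 beats and chords last 2 each, so 50 chords.
B has 16 beats and chords last 1 each, so 16 chords.
C has 60 beats and chords last 6 each, so 10 chords.
D has 20 beats and chords last 1 each, so 20 chords.
E has 28 beats and chords last 2 each, so 14 chords.
F has 24 beats and chords last 3 each, so 8 chords.
Total: 50 + 16 + 10 + 20 + 14 + 8 = 118.

118 chords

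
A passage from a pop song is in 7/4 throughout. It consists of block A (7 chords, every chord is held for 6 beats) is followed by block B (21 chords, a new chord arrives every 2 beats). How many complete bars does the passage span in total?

A: 7 × 6 = 42 beats = 6 bars.
B: 21 × 2 = 42 beats = 6 bars.
Total: 6 + 6 = 12 bars.

12 bars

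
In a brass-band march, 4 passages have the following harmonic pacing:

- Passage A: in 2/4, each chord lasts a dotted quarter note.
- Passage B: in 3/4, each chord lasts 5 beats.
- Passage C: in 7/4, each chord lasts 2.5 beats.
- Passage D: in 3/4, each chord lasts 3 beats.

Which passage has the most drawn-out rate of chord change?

A: 2/1.5 = 4/3 chords/bar.
B: 3/5 = 0.6 chords/bar.
C: 7/2.5 = 2.8 chords/bar.
D: 3/3 = 1 chord/bar.
Slowest is B at 0.6 chords/bar.

Passage B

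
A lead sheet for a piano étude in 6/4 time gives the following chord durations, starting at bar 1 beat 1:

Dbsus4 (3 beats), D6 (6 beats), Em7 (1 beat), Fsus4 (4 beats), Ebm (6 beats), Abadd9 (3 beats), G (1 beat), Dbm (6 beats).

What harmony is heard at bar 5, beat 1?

Beat 1 of bar 5 is beat (5−1)×6 + 1 = 25 overall.
Running totals: Dbsus4 ends at 3, D6 ends at 9, Em7 ends at 10, Fsus4 ends at 14, Ebm ends at 20, Abadd9 ends at 23, G ends at 24, Dbm ends at 30.
Beat 25 falls within Dbm.

Dbm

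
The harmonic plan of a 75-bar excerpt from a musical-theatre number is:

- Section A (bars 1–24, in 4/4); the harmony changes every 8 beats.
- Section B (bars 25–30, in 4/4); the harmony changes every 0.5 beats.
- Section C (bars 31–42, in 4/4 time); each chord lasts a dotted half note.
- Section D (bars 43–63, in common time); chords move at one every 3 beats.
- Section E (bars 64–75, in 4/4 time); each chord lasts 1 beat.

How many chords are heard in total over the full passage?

152 chords

A has 96 beats and chords last 8 each, so 12 chords.
B has 24 beats and chords last 0.5 each, so 48 chords.
C has 48 beats and chords last 3 each, so 16 chords.
D has 84 beats and chords last 3 each, so 28 chords.
E has 48 beats and chords last 1 each, so 48 chords.
Total: 12 + 48 + 16 + 28 + 48 = 152.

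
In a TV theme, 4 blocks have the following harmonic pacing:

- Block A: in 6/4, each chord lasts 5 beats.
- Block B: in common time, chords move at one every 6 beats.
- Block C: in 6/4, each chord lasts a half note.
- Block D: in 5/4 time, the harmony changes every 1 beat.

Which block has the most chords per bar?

Block D

A: each chord is 5 beats in 6/4, so 1.2 per bar.
B: each chord is 6 beats in 4/4, so 2/3 per bar.
C: each chord is 2 beats in 6/4, so 3 per bar.
D: each chord is 1 beat in 5/4, so 5 per bar.
Fastest is D at 5 chords/bar.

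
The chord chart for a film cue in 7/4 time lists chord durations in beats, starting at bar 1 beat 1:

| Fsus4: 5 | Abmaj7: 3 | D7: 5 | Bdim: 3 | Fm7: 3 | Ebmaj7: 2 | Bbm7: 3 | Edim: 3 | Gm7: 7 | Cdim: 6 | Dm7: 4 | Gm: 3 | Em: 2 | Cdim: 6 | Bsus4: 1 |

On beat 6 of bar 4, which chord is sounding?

Beat 6 of bar 4 is beat (4−1)×7 + 6 = 27 overall.
Running totals: Fsus4 ends at 5, Abmaj7 ends at 8, D7 ends at 13, Bdim ends at 16, Fm7 ends at 19, Ebmaj7 ends at 21, Bbm7 ends at 24, Edim ends at 27.
Beat 27 falls within Edim.

Edim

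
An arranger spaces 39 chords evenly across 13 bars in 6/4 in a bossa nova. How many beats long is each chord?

13 bars × 6 beats/bar = 78 beats total.
78 beats ÷ 39 chords = 2 beats per chord.
(That is a half note.)

2 beats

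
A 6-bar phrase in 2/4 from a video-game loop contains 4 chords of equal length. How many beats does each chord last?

6 bars × 2 beats/bar = 12 beats total.
12 beats ÷ 4 chords = 3 beats per chord.
(That is a dotted half note.)

3 beats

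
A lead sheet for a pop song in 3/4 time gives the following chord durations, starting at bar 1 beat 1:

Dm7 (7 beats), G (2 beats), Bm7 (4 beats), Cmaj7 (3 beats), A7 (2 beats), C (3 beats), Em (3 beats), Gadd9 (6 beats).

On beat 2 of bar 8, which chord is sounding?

Beat 2 of bar 8 is beat (8−1)×3 + 2 = 23 overall.
Running totals: Dm7 ends at 7, G ends at 9, Bm7 ends at 13, Cmaj7 ends at 16, A7 ends at 18, C ends at 21, Em ends at 24.
Beat 23 falls within Em.

Em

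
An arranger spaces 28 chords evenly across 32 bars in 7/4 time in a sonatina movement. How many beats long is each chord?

32 bars × 7 beats/bar = 224 beats total.
224 beats ÷ 28 chords = 8 beats per chord.

8 beats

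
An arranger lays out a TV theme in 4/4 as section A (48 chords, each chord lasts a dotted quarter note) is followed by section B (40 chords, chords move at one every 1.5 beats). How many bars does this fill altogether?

33 bars

A: 48 × 1.5 = 72 beats = 18 bars.
B: 40 × 1.5 = 60 beats = 15 bars.
Total: 18 + 15 = 33 bars.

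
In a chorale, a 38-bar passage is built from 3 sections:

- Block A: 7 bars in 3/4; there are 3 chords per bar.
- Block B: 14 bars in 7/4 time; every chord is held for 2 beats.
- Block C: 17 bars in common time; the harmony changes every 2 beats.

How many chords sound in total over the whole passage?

A has 21 beats and chords last 1 each, so 21 chords.
B has 98 beats and chords last 2 each, so 49 chords.
C has 68 beats and chords last 2 each, so 34 chords.
Total: 21 + 49 + 34 = 104.

104 chords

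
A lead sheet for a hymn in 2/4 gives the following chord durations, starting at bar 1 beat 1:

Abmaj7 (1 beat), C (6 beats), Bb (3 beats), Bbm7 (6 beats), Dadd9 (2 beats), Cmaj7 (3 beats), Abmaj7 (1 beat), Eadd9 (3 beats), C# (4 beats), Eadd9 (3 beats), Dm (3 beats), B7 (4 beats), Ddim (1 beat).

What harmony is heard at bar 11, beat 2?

Abmaj7

Beat 2 of bar 11 is beat (11−1)×2 + 2 = 22 overall.
Running totals: Abmaj7 ends at 1, C ends at 7, Bb ends at 10, Bbm7 ends at 16, Dadd9 ends at 18, Cmaj7 ends at 21, Abmaj7 ends at 22.
Beat 22 falls within Abmaj7.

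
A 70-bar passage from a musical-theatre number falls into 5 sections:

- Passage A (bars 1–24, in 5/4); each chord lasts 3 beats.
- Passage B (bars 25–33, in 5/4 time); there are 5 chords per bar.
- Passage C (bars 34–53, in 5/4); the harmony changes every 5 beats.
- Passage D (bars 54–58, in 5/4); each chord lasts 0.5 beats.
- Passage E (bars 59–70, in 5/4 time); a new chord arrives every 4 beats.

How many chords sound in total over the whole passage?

A: 24·5 = 120 beats, 120/3 = 40 chords.
B: 9·5 = 45 beats, 45/1 = 45 chords.
C: 20·5 = 100 beats, 100/5 = 20 chords.
D: 5·5 = 25 beats, 25/0.5 = 50 chords.
E: 12·5 = 60 beats, 60/4 = 15 chords.
Total: 40 + 45 + 20 + 50 + 15 = 170.

170 chords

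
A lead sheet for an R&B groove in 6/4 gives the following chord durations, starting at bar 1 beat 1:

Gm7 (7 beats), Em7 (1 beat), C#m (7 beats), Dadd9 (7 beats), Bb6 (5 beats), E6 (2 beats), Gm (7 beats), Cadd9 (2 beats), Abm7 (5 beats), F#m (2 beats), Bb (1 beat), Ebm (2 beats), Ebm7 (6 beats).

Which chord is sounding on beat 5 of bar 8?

Beat 5 of bar 8 is beat (8−1)×6 + 5 = 47 overall.
Running totals: Gm7 ends at 7, Em7 ends at 8, C#m ends at 15, Dadd9 ends at 22, Bb6 ends at 27, E6 ends at 29, Gm ends at 36, Cadd9 ends at 38, Abm7 ends at 43, F#m ends at 45, Bb ends at 46, Ebm ends at 48.
Beat 47 falls within Ebm.

Ebm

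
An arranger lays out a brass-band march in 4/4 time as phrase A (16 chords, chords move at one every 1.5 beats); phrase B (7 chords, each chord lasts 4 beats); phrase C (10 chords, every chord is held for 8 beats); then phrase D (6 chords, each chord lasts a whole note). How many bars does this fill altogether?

A: 16 × 1.5 = 24 beats = 6 bars.
B: 7 × 4 = 28 beats = 7 bars.
C: 10 × 8 = 80 beats = 20 bars.
D: 6 × 4 = 24 beats = 6 bars.
Total: 6 + 7 + 20 + 6 = 39 bars.

39 bars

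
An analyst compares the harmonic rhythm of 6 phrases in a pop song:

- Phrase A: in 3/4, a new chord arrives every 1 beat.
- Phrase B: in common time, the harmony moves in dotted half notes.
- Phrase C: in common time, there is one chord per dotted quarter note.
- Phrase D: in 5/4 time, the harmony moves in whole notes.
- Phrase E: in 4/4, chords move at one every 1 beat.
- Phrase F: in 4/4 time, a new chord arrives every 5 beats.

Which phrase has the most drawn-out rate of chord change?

Phrase F

A: each chord is 1 beat in 3/4, so 3 per bar.
B: each chord is 3 beats in 4/4, so 4/3 per bar.
C: each chord is 1.5 beats in 4/4, so 8/3 per bar.
D: each chord is 4 beats in 5/4, so 1.25 per bar.
E: each chord is 1 beat in 4/4, so 4 per bar.
F: each chord is 5 beats in 4/4, so 0.8 per bar.
Slowest is F at 0.8 chords/bar.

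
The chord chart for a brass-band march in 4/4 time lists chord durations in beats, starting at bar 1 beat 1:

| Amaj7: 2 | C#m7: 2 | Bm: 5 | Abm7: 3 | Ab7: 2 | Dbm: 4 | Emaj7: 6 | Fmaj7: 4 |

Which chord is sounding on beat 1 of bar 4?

Beat 1 of bar 4 is beat (4−1)×4 + 1 = 13 overall.
Running totals: Amaj7 ends at 2, C#m7 ends at 4, Bm ends at 9, Abm7 ends at 12, Ab7 ends at 14.
Beat 13 falls within Ab7.

Ab7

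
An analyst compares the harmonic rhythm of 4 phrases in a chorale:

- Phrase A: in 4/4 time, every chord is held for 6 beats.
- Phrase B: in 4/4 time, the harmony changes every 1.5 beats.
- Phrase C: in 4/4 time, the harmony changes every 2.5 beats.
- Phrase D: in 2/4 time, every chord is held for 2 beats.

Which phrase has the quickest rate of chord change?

Phrase B

A: 4/6 = 2/3 chords/bar.
B: 4/1.5 = 8/3 chords/bar.
C: 4/2.5 = 1.6 chords/bar.
D: 2/2 = 1 chord/bar.
Fastest is B at 8/3 chords/bar.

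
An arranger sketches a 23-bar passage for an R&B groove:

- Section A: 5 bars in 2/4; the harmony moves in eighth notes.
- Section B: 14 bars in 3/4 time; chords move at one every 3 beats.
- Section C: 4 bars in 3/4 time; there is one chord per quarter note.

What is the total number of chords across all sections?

A: 5·2 = 10 beats, 10/0.5 = 20 chords.
B: 14·3 = 42 beats, 42/3 = 14 chords.
C: 4·3 = 12 beats, 12/1 = 12 chords.
Total: 20 + 14 + 12 = 46.

46 chords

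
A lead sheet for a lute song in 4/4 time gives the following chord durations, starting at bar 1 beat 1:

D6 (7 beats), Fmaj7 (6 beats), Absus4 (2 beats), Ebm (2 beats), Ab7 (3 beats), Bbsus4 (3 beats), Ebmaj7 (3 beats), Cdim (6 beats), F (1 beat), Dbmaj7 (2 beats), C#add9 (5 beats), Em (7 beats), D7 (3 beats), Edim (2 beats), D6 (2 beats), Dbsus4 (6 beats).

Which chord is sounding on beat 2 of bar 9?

Dbmaj7

Beat 2 of bar 9 is beat (9−1)×4 + 2 = 34 overall.
Running totals: D6 ends at 7, Fmaj7 ends at 13, Absus4 ends at 15, Ebm ends at 17, Ab7 ends at 20, Bbsus4 ends at 23, Ebmaj7 ends at 26, Cdim ends at 32, F ends at 33, Dbmaj7 ends at 35.
Beat 34 falls within Dbmaj7.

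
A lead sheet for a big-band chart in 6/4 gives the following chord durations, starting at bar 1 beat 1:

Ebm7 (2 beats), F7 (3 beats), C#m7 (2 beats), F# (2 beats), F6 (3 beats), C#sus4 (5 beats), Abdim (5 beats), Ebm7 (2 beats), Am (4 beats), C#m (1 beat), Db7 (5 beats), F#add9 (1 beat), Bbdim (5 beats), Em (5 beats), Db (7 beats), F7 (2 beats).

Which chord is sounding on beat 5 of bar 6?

Beat 5 of bar 6 is beat (6−1)×6 + 5 = 35 overall.
Running totals: Ebm7 ends at 2, F7 ends at 5, C#m7 ends at 7, F# ends at 9, F6 ends at 12, C#sus4 ends at 17, Abdim ends at 22, Ebm7 ends at 24, Am ends at 28, C#m ends at 29, Db7 ends at 34, F#add9 ends at 35.
Beat 35 falls within F#add9.

F#add9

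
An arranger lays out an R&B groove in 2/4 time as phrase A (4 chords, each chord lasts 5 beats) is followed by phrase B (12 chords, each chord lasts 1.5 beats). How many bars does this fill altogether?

A: 4 × 5 = 20 beats = 10 bars.
B: 12 × 1.5 = 18 beats = 9 bars.
Total: 10 + 9 = 19 bars.

19 bars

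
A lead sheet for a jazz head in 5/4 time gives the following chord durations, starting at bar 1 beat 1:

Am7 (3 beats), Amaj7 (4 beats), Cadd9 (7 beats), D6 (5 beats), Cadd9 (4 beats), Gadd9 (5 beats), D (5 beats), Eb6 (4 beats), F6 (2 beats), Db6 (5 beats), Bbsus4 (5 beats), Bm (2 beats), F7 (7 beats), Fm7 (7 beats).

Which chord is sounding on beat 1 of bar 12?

F7

Beat 1 of bar 12 is beat (12−1)×5 + 1 = 56 overall.
Running totals: Am7 ends at 3, Amaj7 ends at 7, Cadd9 ends at 14, D6 ends at 19, Cadd9 ends at 23, Gadd9 ends at 28, D ends at 33, Eb6 ends at 37, F6 ends at 39, Db6 ends at 44, Bbsus4 ends at 49, Bm ends at 51, F7 ends at 58.
Beat 56 falls within F7.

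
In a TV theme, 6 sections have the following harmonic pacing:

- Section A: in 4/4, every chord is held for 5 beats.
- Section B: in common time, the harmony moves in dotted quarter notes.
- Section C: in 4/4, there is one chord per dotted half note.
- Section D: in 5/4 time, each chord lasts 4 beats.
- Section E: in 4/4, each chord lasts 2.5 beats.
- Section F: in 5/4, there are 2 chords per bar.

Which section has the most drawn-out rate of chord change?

A: 4/5 = 0.8 chords/bar.
B: 4/1.5 = 8/3 chords/bar.
C: 4/3 = 4/3 chords/bar.
D: 5/4 = 1.25 chords/bar.
E: 4/2.5 = 1.6 chords/bar.
F: 5/2.5 = 2 chords/bar.
Slowest is A at 0.8 chords/bar.

Section A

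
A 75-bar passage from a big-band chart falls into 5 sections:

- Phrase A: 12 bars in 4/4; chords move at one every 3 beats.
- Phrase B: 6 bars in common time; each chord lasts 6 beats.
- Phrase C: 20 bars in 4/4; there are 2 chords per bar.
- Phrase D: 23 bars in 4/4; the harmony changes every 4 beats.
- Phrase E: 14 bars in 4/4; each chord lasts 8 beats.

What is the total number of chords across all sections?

90 chords

A: 12 bars × 4 beats = 48 beats; 3 beats/chord → 16 chords.
B: 6 bars × 4 beats = 24 beats; 6 beats/chord → 4 chords.
C: 20 bars × 4 beats = 80 beats; 2 beats/chord → 40 chords.
D: 23 bars × 4 beats = 92 beats; 4 beats/chord → 23 chords.
E: 14 bars × 4 beats = 56 beats; 8 beats/chord → 7 chords.
Total: 16 + 4 + 40 + 23 + 7 = 90.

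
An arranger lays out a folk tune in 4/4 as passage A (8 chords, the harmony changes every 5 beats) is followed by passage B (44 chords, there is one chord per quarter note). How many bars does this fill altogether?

21 bars

A: 8 × 5 = 40 beats = 10 bars.
B: 44 × 1 = 44 beats = 11 bars.
Total: 10 + 11 = 21 bars.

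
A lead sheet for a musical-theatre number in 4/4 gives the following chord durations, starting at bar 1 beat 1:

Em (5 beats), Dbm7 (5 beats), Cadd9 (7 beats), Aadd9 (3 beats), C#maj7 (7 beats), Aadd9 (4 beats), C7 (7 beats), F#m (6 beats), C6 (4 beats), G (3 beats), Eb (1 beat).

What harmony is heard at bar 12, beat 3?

Beat 3 of bar 12 is beat (12−1)×4 + 3 = 47 overall.
Running totals: Em ends at 5, Dbm7 ends at 10, Cadd9 ends at 17, Aadd9 ends at 20, C#maj7 ends at 27, Aadd9 ends at 31, C7 ends at 38, F#m ends at 44, C6 ends at 48.
Beat 47 falls within C6.

C6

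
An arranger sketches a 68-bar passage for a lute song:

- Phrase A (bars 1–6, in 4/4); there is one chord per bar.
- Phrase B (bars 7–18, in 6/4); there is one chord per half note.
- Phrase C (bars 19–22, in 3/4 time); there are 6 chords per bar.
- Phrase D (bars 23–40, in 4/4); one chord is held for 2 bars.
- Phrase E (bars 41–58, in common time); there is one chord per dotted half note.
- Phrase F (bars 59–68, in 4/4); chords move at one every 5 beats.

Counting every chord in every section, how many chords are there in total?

A: 6·4 = 24 beats, 24/4 = 6 chords.
B: 12·6 = 72 beats, 72/2 = 36 chords.
C: 4·3 = 12 beats, 12/0.5 = 24 chords.
D: 18·4 = 72 beats, 72/8 = 9 chords.
E: 18·4 = 72 beats, 72/3 = 24 chords.
F: 10·4 = 40 beats, 40/5 = 8 chords.
Total: 6 + 36 + 24 + 9 + 24 + 8 = 107.

107 chords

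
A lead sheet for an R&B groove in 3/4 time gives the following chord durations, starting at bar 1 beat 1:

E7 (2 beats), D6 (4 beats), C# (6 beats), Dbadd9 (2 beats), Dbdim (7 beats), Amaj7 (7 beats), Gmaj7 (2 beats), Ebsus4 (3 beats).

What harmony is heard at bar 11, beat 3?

Beat 3 of bar 11 is beat (11−1)×3 + 3 = 33 overall.
Running totals: E7 ends at 2, D6 ends at 6, C# ends at 12, Dbadd9 ends at 14, Dbdim ends at 21, Amaj7 ends at 28, Gmaj7 ends at 30, Ebsus4 ends at 33.
Beat 33 falls within Ebsus4.

Ebsus4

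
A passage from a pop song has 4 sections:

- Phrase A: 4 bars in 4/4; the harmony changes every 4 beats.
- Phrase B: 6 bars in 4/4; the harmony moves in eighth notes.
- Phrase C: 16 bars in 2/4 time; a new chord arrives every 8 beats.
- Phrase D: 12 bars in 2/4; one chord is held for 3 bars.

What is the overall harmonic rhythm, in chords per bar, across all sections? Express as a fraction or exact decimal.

30/19 chords per bar

A: 4 × 4 = 16 beats ÷ 4 = 4 chords.
B: 6 × 4 = 24 beats ÷ 0.5 = 48 chords.
C: 16 × 2 = 32 beats ÷ 8 = 4 chords.
D: 12 × 2 = 24 beats ÷ 6 = 4 chords.
Overall: 60 chords over 38 bars → 60/38 = 30/19 chords per bar.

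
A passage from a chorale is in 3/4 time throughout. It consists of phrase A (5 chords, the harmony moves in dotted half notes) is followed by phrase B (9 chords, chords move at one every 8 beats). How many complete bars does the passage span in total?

A: 5 × 3 = 15 beats = 5 bars.
B: 9 × 8 = 72 beats = 24 bars.
Total: 5 + 24 = 29 bars.

29 bars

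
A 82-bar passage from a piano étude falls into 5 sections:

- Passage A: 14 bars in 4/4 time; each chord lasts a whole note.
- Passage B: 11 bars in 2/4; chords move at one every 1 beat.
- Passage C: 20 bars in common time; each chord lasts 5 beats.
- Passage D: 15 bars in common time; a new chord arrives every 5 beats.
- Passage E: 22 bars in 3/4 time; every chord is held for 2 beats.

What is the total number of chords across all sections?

A has 56 beats and chords last 4 each, so 14 chords.
B has 22 beats and chords last 1 each, so 22 chords.
C has 80 beats and chords last 5 each, so 16 chords.
D has 60 beats and chords last 5 each, so 12 chords.
E has 66 beats and chords last 2 each, so 33 chords.
Total: 14 + 22 + 16 + 12 + 33 = 97.

97 chords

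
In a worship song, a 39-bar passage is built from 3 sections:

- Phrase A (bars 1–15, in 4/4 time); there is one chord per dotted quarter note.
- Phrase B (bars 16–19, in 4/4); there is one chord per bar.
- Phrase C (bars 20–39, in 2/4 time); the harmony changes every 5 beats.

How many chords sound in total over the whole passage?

52 chords

A: 15·4 = 60 beats, 60/1.5 = 40 chords.
B: 4·4 = 16 beats, 16/4 = 4 chords.
C: 20·2 = 40 beats, 40/5 = 8 chords.
Total: 40 + 4 + 8 = 52.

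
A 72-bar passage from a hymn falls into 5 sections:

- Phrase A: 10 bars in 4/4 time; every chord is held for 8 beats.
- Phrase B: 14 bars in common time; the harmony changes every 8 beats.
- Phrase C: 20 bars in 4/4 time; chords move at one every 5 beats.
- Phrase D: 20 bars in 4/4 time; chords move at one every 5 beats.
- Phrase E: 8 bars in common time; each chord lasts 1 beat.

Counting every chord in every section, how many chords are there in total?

A has 40 beats and chords last 8 each, so 5 chords.
B has 56 beats and chords last 8 each, so 7 chords.
C has 80 beats and chords last 5 each, so 16 chords.
D has 80 beats and chords last 5 each, so 16 chords.
E has 32 beats and chords last 1 each, so 32 chords.
Total: 5 + 7 + 16 + 16 + 32 = 76.

76 chords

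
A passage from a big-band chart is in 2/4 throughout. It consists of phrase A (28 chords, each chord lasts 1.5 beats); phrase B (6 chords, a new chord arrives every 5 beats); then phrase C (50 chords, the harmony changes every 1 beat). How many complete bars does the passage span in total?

A: 28 × 1.5 = 42 beats = 21 bars.
B: 6 × 5 = 30 beats = 15 bars.
C: 50 × 1 = 50 beats = 25 bars.
Total: 21 + 15 + 25 = 61 bars.

61 bars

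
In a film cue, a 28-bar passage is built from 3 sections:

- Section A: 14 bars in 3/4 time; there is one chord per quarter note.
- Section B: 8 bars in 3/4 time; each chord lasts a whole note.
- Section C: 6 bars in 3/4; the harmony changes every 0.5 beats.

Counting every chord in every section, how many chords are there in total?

A has 42 beats and chords last 1 each, so 42 chords.
B has 24 beats and chords last 4 each, so 6 chords.
C has 18 beats and chords last 0.5 each, so 36 chords.
Total: 42 + 6 + 36 = 84.

84 chords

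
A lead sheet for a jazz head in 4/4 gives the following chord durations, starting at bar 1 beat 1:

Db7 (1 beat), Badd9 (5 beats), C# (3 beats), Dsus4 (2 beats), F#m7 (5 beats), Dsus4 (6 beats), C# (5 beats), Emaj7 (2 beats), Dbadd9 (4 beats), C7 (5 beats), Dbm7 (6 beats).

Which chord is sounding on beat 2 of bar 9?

Beat 2 of bar 9 is beat (9−1)×4 + 2 = 34 overall.
Running totals: Db7 ends at 1, Badd9 ends at 6, C# ends at 9, Dsus4 ends at 11, F#m7 ends at 16, Dsus4 ends at 22, C# ends at 27, Emaj7 ends at 29, Dbadd9 ends at 33, C7 ends at 38.
Beat 34 falls within C7.

C7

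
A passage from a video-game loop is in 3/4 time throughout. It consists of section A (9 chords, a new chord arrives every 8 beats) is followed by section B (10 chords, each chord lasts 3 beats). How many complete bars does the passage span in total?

A: 9 × 8 = 72 beats = 24 bars.
B: 10 × 3 = 30 beats = 10 bars.
Total: 24 + 10 = 34 bars.

34 bars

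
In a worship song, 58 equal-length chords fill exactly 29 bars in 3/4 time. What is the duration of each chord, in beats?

1.5 beats

29 bars × 3 beats/bar = 87 beats total.
87 beats ÷ 58 chords = 1.5 beats per chord.
(That is a dotted quarter note.)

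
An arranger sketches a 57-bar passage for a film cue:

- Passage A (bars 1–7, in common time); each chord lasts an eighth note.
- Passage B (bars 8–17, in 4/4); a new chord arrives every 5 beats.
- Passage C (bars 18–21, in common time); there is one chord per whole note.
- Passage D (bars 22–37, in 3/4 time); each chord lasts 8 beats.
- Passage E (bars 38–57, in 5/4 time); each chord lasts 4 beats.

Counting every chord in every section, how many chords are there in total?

99 chords

A: 7 bars × 4 beats = 28 beats; 0.5 beats/chord → 56 chords.
B: 10 bars × 4 beats = 40 beats; 5 beats/chord → 8 chords.
C: 4 bars × 4 beats = 16 beats; 4 beats/chord → 4 chords.
D: 16 bars × 3 beats = 48 beats; 8 beats/chord → 6 chords.
E: 20 bars × 5 beats = 100 beats; 4 beats/chord → 25 chords.
Total: 56 + 8 + 4 + 6 + 25 = 99.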